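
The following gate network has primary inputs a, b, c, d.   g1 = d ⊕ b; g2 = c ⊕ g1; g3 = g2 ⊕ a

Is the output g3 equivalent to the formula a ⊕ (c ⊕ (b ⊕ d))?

Yes

g1 = d ⊕ b
g2 = c ⊕ g1 = c ⊕ (d ⊕ b)
g3 = g2 ⊕ a = (c ⊕ (d ⊕ b)) ⊕ a
At a=0, b=0, c=0, d=0: circuit gives 0, formula gives 0.
At a=0, b=0, c=0, d=1: circuit gives 1, formula gives 1.
Agrees on all 16 inputs.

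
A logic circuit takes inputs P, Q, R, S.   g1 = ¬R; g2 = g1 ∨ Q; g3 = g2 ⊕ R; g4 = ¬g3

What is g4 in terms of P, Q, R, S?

g1 = ¬R
g2 = g1 ∨ Q = ¬R ∨ Q
g3 = g2 ⊕ R = (¬R ∨ Q) ⊕ R
g4 = ¬g3 = ¬((¬R ∨ Q) ⊕ R)

¬((¬R ∨ Q) ⊕ R)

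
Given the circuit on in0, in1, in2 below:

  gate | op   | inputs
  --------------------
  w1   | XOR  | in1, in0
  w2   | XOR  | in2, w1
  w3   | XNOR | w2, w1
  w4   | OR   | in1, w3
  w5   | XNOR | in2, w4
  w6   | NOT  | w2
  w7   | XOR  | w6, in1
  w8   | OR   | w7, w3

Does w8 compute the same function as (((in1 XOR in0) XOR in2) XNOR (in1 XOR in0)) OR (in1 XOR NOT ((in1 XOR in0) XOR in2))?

Yes

w1 = in1 XOR in0
w2 = in2 XOR w1 = in2 XOR (in1 XOR in0)
w3 = w2 XNOR w1 = (in2 XOR (in1 XOR in0)) XNOR (in1 XOR in0)
w6 = NOT w2 = NOT (in2 XOR (in1 XOR in0))
w7 = w6 XOR in1 = NOT (in2 XOR (in1 XOR in0)) XOR in1
w8 = w7 OR w3 = (NOT (in2 XOR (in1 XOR in0)) XOR in1) OR ((in2 XOR (in1 XOR in0)) XNOR (in1 XOR in0))
At in0=0, in1=0, in2=1: circuit gives 0, formula gives 0.
At in0=0, in1=0, in2=0: circuit gives 1, formula gives 1.
Agrees on all 8 inputs.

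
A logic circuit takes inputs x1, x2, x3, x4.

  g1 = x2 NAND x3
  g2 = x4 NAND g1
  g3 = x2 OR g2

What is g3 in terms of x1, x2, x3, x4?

g1 = x2 NAND x3
g2 = x4 NAND g1 = x4 NAND (x2 NAND x3)
g3 = x2 OR g2 = x2 OR (x4 NAND (x2 NAND x3))

x2 OR (x4 NAND (x2 NAND x3))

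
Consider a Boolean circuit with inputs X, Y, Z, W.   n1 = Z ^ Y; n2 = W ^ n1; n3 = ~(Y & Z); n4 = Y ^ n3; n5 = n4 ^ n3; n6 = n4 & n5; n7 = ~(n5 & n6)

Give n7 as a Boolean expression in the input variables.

~(((Y ^ (~(Y & Z))) ^ (~(Y & Z))) & ((Y ^ (~(Y & Z))) & ((Y ^ (~(Y & Z))) ^ (~(Y & Z)))))

n3 = ~(Y & Z)
n4 = Y ^ n3 = Y ^ (~(Y & Z))
n5 = n4 ^ n3 = (Y ^ (~(Y & Z))) ^ (~(Y & Z))
n6 = n4 & n5 = (Y ^ (~(Y & Z))) & ((Y ^ (~(Y & Z))) ^ (~(Y & Z)))
n7 = ~(n5 & n6) = ~(((Y ^ (~(Y & Z))) ^ (~(Y & Z))) & ((Y ^ (~(Y & Z))) & ((Y ^ (~(Y & Z))) ^ (~(Y & Z)))))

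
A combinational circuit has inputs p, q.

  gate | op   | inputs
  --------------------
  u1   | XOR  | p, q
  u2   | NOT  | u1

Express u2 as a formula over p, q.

u1 = p XOR q
u2 = NOT u1 = NOT (p XOR q)

NOT (p XOR q)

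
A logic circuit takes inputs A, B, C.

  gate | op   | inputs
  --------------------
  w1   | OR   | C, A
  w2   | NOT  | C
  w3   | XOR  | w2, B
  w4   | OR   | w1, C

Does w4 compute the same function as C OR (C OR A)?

w1 = C OR A
w4 = w1 OR C = (C OR A) OR C
At A=0, B=0, C=0: circuit gives 0, formula gives 0.
At A=0, B=0, C=1: circuit gives 1, formula gives 1.
Agrees on all 8 inputs.

Yes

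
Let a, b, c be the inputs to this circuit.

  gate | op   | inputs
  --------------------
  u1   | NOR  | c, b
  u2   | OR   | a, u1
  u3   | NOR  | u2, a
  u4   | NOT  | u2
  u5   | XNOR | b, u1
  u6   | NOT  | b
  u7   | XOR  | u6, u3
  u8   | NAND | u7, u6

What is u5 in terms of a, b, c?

u1 = c NOR b
u5 = b XNOR u1 = b XNOR (c NOR b)

b XNOR (c NOR b)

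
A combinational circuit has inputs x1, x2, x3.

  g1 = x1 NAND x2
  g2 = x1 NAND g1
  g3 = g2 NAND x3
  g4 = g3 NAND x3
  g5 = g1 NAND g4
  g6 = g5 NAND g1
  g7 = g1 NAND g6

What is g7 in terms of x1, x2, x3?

(x1 NAND x2) NAND (((x1 NAND x2) NAND (((x1 NAND (x1 NAND x2)) NAND x3) NAND x3)) NAND (x1 NAND x2))

g1 = x1 NAND x2
g2 = x1 NAND g1 = x1 NAND (x1 NAND x2)
g3 = g2 NAND x3 = (x1 NAND (x1 NAND x2)) NAND x3
g4 = g3 NAND x3 = ((x1 NAND (x1 NAND x2)) NAND x3) NAND x3
g5 = g1 NAND g4 = (x1 NAND x2) NAND (((x1 NAND (x1 NAND x2)) NAND x3) NAND x3)
g6 = g5 NAND g1 = ((x1 NAND x2) NAND (((x1 NAND (x1 NAND x2)) NAND x3) NAND x3)) NAND (x1 NAND x2)
g7 = g1 NAND g6 = (x1 NAND x2) NAND (((x1 NAND x2) NAND (((x1 NAND (x1 NAND x2)) NAND x3) NAND x3)) NAND (x1 NAND x2))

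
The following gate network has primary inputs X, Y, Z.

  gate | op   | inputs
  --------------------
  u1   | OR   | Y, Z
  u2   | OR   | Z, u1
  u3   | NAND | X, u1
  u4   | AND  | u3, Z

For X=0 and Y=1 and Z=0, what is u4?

u1 = 1 OR 0 = 1
u3 = 0 NAND 1 = 1
u4 = 1 AND 0 = 0

0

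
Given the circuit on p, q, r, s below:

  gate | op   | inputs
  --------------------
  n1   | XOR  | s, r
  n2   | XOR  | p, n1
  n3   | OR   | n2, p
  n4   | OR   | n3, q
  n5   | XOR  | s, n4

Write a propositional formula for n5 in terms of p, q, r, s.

n1 = s XOR r
n2 = p XOR n1 = p XOR (s XOR r)
n3 = n2 OR p = (p XOR (s XOR r)) OR p
n4 = n3 OR q = ((p XOR (s XOR r)) OR p) OR q
n5 = s XOR n4 = s XOR (((p XOR (s XOR r)) OR p) OR q)

s XOR (((p XOR (s XOR r)) OR p) OR q)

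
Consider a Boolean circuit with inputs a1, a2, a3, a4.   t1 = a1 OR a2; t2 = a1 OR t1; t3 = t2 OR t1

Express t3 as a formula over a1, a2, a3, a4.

(a1 OR (a1 OR a2)) OR (a1 OR a2)

t1 = a1 OR a2
t2 = a1 OR t1 = a1 OR (a1 OR a2)
t3 = t2 OR t1 = (a1 OR (a1 OR a2)) OR (a1 OR a2)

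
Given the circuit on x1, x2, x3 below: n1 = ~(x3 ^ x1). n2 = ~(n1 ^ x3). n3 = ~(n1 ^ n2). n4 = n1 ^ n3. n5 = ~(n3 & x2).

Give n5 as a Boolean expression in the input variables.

~((~((~(x3 ^ x1)) ^ (~((~(x3 ^ x1)) ^ x3)))) & x2)

n1 = ~(x3 ^ x1)
n2 = ~(n1 ^ x3) = ~((~(x3 ^ x1)) ^ x3)
n3 = ~(n1 ^ n2) = ~((~(x3 ^ x1)) ^ (~((~(x3 ^ x1)) ^ x3)))
n5 = ~(n3 & x2) = ~((~((~(x3 ^ x1)) ^ (~((~(x3 ^ x1)) ^ x3)))) & x2)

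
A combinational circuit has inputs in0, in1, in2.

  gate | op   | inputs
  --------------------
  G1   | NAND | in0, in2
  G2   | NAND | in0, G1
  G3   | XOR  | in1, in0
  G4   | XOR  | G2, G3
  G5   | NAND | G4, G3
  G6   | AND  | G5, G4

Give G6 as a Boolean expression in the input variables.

G1 = in0 NAND in2
G2 = in0 NAND G1 = in0 NAND (in0 NAND in2)
G3 = in1 XOR in0
G4 = G2 XOR G3 = (in0 NAND (in0 NAND in2)) XOR (in1 XOR in0)
G5 = G4 NAND G3 = ((in0 NAND (in0 NAND in2)) XOR (in1 XOR in0)) NAND (in1 XOR in0)
G6 = G5 AND G4 = (((in0 NAND (in0 NAND in2)) XOR (in1 XOR in0)) NAND (in1 XOR in0)) AND ((in0 NAND (in0 NAND in2)) XOR (in1 XOR in0))

(((in0 NAND (in0 NAND in2)) XOR (in1 XOR in0)) NAND (in1 XOR in0)) AND ((in0 NAND (in0 NAND in2)) XOR (in1 XOR in0))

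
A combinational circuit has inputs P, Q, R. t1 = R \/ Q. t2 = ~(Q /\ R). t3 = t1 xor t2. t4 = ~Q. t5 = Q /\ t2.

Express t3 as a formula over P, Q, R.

t1 = R \/ Q
t2 = ~(Q /\ R)
t3 = t1 xor t2 = (R \/ Q) xor (~(Q /\ R))

(R \/ Q) xor (~(Q /\ R))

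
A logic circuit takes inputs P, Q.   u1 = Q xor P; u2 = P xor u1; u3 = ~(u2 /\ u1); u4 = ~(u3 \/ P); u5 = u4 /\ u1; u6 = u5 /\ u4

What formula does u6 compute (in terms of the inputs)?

u1 = Q xor P
u2 = P xor u1 = P xor (Q xor P)
u3 = ~(u2 /\ u1) = ~((P xor (Q xor P)) /\ (Q xor P))
u4 = ~(u3 \/ P) = ~((~((P xor (Q xor P)) /\ (Q xor P))) \/ P)
u5 = u4 /\ u1 = (~((~((P xor (Q xor P)) /\ (Q xor P))) \/ P)) /\ (Q xor P)
u6 = u5 /\ u4 = ((~((~((P xor (Q xor P)) /\ (Q xor P))) \/ P)) /\ (Q xor P)) /\ (~((~((P xor (Q xor P)) /\ (Q xor P))) \/ P))

((~((~((P xor (Q xor P)) /\ (Q xor P))) \/ P)) /\ (Q xor P)) /\ (~((~((P xor (Q xor P)) /\ (Q xor P))) \/ P))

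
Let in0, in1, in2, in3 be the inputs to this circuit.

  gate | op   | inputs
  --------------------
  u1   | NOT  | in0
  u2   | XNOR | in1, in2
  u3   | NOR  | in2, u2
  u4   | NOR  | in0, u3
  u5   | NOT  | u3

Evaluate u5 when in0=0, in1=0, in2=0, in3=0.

1

u2 = 0 XNOR 0 = 1
u3 = 0 NOR 1 = 0
u5 = NOT 0 = 1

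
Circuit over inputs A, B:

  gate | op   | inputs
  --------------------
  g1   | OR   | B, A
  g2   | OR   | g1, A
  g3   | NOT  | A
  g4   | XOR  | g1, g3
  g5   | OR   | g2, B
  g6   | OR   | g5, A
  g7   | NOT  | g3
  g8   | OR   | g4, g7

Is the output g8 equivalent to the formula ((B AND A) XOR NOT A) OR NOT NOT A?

No

g1 = B OR A
g3 = NOT A
g4 = g1 XOR g3 = (B OR A) XOR NOT A
g7 = NOT g3 = NOT NOT A
g8 = g4 OR g7 = ((B OR A) XOR NOT A) OR NOT NOT A
At A=0, B=1: circuit gives 0, formula gives 1.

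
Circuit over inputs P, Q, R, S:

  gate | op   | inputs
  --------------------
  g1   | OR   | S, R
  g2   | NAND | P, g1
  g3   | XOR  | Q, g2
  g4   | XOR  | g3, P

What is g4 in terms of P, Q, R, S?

g1 = S OR R
g2 = P NAND g1 = P NAND (S OR R)
g3 = Q XOR g2 = Q XOR (P NAND (S OR R))
g4 = g3 XOR P = (Q XOR (P NAND (S OR R))) XOR P

(Q XOR (P NAND (S OR R))) XOR P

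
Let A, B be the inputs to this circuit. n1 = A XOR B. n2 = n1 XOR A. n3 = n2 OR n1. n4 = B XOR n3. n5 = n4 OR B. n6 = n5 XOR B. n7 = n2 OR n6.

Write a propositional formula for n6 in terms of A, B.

n1 = A XOR B
n2 = n1 XOR A = (A XOR B) XOR A
n3 = n2 OR n1 = ((A XOR B) XOR A) OR (A XOR B)
n4 = B XOR n3 = B XOR (((A XOR B) XOR A) OR (A XOR B))
n5 = n4 OR B = (B XOR (((A XOR B) XOR A) OR (A XOR B))) OR B
n6 = n5 XOR B = ((B XOR (((A XOR B) XOR A) OR (A XOR B))) OR B) XOR B

((B XOR (((A XOR B) XOR A) OR (A XOR B))) OR B) XOR B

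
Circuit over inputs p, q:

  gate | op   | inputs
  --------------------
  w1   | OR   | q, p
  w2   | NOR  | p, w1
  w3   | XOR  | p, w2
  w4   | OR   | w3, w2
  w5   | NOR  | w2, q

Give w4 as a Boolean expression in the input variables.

(p XOR (p NOR (q OR p))) OR (p NOR (q OR p))

w1 = q OR p
w2 = p NOR w1 = p NOR (q OR p)
w3 = p XOR w2 = p XOR (p NOR (q OR p))
w4 = w3 OR w2 = (p XOR (p NOR (q OR p))) OR (p NOR (q OR p))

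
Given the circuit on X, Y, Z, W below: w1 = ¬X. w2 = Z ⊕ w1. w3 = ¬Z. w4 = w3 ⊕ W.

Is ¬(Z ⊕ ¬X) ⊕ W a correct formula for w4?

No

w3 = ¬Z
w4 = w3 ⊕ W = ¬Z ⊕ W
At X=0, Y=0, Z=0, W=0: circuit gives 1, formula gives 0.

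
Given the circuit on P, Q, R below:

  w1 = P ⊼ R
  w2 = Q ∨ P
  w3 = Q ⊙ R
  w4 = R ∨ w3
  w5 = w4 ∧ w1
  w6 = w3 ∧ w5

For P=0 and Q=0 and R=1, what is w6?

0

w1 = 0 ⊼ 1 = 1
w3 = 0 ⊙ 1 = 0
w4 = 1 ∨ 0 = 1
w5 = 1 ∧ 1 = 1
w6 = 0 ∧ 1 = 0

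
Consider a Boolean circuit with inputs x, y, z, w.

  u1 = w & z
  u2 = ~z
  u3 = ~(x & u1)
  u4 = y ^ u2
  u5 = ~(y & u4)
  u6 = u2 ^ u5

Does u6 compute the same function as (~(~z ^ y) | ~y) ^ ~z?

Yes

u2 = ~z
u4 = y ^ u2 = y ^ ~z
u5 = ~(y & u4) = ~(y & (y ^ ~z))
u6 = u2 ^ u5 = ~z ^ (~(y & (y ^ ~z)))
At x=0, y=0, z=0, w=0: circuit gives 0, formula gives 0.
At x=0, y=0, z=1, w=0: circuit gives 1, formula gives 1.
Agrees on all 16 inputs.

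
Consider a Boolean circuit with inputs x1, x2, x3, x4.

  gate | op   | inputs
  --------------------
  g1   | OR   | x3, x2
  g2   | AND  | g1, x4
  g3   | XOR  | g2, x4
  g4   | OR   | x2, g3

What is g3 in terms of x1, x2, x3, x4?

((x3 OR x2) AND x4) XOR x4

g1 = x3 OR x2
g2 = g1 AND x4 = (x3 OR x2) AND x4
g3 = g2 XOR x4 = ((x3 OR x2) AND x4) XOR x4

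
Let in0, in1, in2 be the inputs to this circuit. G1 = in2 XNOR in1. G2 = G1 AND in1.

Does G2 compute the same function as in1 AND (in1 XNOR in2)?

G1 = in2 XNOR in1
G2 = G1 AND in1 = (in2 XNOR in1) AND in1
At in0=0, in1=0, in2=0: circuit gives 0, formula gives 0.
At in0=0, in1=1, in2=1: circuit gives 1, formula gives 1.
Agrees on all 8 inputs.

Yes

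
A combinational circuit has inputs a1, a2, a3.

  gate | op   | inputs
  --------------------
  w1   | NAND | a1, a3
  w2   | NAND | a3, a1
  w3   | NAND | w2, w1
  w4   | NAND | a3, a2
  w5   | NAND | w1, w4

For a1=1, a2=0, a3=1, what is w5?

1

w1 = 1 NAND 1 = 0
w4 = 1 NAND 0 = 1
w5 = 0 NAND 1 = 1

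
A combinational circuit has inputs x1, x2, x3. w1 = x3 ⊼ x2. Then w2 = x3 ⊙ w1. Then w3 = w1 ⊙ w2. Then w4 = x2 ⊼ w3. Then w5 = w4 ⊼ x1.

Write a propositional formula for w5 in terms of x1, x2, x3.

w1 = x3 ⊼ x2
w2 = x3 ⊙ w1 = x3 ⊙ (x3 ⊼ x2)
w3 = w1 ⊙ w2 = (x3 ⊼ x2) ⊙ (x3 ⊙ (x3 ⊼ x2))
w4 = x2 ⊼ w3 = x2 ⊼ ((x3 ⊼ x2) ⊙ (x3 ⊙ (x3 ⊼ x2)))
w5 = w4 ⊼ x1 = (x2 ⊼ ((x3 ⊼ x2) ⊙ (x3 ⊙ (x3 ⊼ x2)))) ⊼ x1

(x2 ⊼ ((x3 ⊼ x2) ⊙ (x3 ⊙ (x3 ⊼ x2)))) ⊼ x1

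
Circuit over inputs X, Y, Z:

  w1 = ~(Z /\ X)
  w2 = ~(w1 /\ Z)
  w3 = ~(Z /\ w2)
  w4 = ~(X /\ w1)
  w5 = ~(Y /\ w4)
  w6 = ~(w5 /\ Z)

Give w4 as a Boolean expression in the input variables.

w1 = ~(Z /\ X)
w4 = ~(X /\ w1) = ~(X /\ (~(Z /\ X)))

~(X /\ (~(Z /\ X)))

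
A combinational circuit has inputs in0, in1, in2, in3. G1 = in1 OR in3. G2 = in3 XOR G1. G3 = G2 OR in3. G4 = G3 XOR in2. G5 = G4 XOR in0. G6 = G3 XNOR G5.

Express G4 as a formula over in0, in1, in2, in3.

((in3 XOR (in1 OR in3)) OR in3) XOR in2

G1 = in1 OR in3
G2 = in3 XOR G1 = in3 XOR (in1 OR in3)
G3 = G2 OR in3 = (in3 XOR (in1 OR in3)) OR in3
G4 = G3 XOR in2 = ((in3 XOR (in1 OR in3)) OR in3) XOR in2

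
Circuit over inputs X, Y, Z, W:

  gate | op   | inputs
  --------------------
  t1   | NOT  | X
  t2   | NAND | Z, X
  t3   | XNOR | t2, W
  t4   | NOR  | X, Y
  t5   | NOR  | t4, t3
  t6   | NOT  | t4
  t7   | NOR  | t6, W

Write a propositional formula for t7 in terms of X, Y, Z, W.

t4 = X NOR Y
t6 = NOT t4 = NOT (X NOR Y)
t7 = t6 NOR W = NOT (X NOR Y) NOR W

NOT (X NOR Y) NOR W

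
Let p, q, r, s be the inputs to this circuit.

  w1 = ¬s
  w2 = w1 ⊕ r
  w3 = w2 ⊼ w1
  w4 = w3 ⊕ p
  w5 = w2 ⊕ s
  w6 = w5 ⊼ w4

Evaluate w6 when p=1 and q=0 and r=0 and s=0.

w1 = ¬0 = 1
w2 = 1 ⊕ 0 = 1
w3 = 1 ⊼ 1 = 0
w4 = 0 ⊕ 1 = 1
w5 = 1 ⊕ 0 = 1
w6 = 1 ⊼ 1 = 0

0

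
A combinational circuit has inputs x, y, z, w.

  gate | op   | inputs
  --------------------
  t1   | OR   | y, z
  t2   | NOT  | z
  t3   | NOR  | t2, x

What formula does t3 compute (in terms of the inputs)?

t2 = NOT z
t3 = t2 NOR x = NOT z NOR x

NOT z NOR x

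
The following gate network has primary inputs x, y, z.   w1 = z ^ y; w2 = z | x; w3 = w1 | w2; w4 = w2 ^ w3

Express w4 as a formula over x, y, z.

(z | x) ^ ((z ^ y) | (z | x))

w1 = z ^ y
w2 = z | x
w3 = w1 | w2 = (z ^ y) | (z | x)
w4 = w2 ^ w3 = (z | x) ^ ((z ^ y) | (z | x))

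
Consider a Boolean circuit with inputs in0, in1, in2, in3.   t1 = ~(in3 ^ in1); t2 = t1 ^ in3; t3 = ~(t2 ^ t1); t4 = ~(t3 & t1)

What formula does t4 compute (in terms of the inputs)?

~((~(((~(in3 ^ in1)) ^ in3) ^ (~(in3 ^ in1)))) & (~(in3 ^ in1)))

t1 = ~(in3 ^ in1)
t2 = t1 ^ in3 = (~(in3 ^ in1)) ^ in3
t3 = ~(t2 ^ t1) = ~(((~(in3 ^ in1)) ^ in3) ^ (~(in3 ^ in1)))
t4 = ~(t3 & t1) = ~((~(((~(in3 ^ in1)) ^ in3) ^ (~(in3 ^ in1)))) & (~(in3 ^ in1)))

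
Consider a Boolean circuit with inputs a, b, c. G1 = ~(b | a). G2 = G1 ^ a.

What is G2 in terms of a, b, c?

(~(b | a)) ^ a

G1 = ~(b | a)
G2 = G1 ^ a = (~(b | a)) ^ a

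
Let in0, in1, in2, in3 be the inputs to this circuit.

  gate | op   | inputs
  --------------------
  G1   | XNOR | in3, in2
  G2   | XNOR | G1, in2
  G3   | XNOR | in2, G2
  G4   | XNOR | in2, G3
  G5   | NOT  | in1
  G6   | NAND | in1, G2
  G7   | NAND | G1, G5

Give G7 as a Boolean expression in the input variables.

(in3 XNOR in2) NAND NOT in1

G1 = in3 XNOR in2
G5 = NOT in1
G7 = G1 NAND G5 = (in3 XNOR in2) NAND NOT in1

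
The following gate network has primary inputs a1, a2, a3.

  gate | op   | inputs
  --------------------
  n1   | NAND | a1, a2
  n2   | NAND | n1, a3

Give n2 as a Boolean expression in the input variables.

(a1 NAND a2) NAND a3

n1 = a1 NAND a2
n2 = n1 NAND a3 = (a1 NAND a2) NAND a3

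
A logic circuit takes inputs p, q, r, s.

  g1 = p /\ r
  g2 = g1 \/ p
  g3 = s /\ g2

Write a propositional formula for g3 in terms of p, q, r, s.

g1 = p /\ r
g2 = g1 \/ p = (p /\ r) \/ p
g3 = s /\ g2 = s /\ ((p /\ r) \/ p)

s /\ ((p /\ r) \/ p)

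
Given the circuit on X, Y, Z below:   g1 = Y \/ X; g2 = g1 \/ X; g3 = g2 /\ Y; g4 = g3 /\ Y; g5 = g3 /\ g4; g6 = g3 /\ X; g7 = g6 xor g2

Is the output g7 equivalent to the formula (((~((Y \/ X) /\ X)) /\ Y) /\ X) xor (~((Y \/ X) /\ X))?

No

g1 = Y \/ X
g2 = g1 \/ X = (Y \/ X) \/ X
g3 = g2 /\ Y = ((Y \/ X) \/ X) /\ Y
g6 = g3 /\ X = (((Y \/ X) \/ X) /\ Y) /\ X
g7 = g6 xor g2 = ((((Y \/ X) \/ X) /\ Y) /\ X) xor ((Y \/ X) \/ X)
At X=0, Y=0, Z=0: circuit gives 0, formula gives 1.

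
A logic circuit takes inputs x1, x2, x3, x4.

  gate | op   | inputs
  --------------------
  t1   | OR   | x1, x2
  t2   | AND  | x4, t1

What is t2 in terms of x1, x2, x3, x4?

x4 AND (x1 OR x2)

t1 = x1 OR x2
t2 = x4 AND t1 = x4 AND (x1 OR x2)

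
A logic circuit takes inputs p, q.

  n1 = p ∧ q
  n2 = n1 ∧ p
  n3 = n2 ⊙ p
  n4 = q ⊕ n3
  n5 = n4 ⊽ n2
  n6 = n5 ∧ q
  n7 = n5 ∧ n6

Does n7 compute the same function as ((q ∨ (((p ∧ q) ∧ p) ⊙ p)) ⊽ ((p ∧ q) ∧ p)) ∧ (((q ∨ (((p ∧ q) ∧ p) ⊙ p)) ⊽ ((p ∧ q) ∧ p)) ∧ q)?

n1 = p ∧ q
n2 = n1 ∧ p = (p ∧ q) ∧ p
n3 = n2 ⊙ p = ((p ∧ q) ∧ p) ⊙ p
n4 = q ⊕ n3 = q ⊕ (((p ∧ q) ∧ p) ⊙ p)
n5 = n4 ⊽ n2 = (q ⊕ (((p ∧ q) ∧ p) ⊙ p)) ⊽ ((p ∧ q) ∧ p)
n6 = n5 ∧ q = ((q ⊕ (((p ∧ q) ∧ p) ⊙ p)) ⊽ ((p ∧ q) ∧ p)) ∧ q
n7 = n5 ∧ n6 = ((q ⊕ (((p ∧ q) ∧ p) ⊙ p)) ⊽ ((p ∧ q) ∧ p)) ∧ (((q ⊕ (((p ∧ q) ∧ p) ⊙ p)) ⊽ ((p ∧ q) ∧ p)) ∧ q)
At p=0, q=1: circuit gives 1, formula gives 0.

No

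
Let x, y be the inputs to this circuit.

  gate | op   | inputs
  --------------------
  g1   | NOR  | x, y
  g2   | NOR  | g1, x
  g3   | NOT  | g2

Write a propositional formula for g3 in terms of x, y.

NOT ((x NOR y) NOR x)

g1 = x NOR y
g2 = g1 NOR x = (x NOR y) NOR x
g3 = NOT g2 = NOT ((x NOR y) NOR x)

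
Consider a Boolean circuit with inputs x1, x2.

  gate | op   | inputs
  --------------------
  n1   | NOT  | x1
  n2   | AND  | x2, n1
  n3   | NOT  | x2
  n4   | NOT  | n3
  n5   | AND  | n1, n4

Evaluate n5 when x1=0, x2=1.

1

n1 = NOT 0 = 1
n3 = NOT 1 = 0
n4 = NOT 0 = 1
n5 = 1 AND 1 = 1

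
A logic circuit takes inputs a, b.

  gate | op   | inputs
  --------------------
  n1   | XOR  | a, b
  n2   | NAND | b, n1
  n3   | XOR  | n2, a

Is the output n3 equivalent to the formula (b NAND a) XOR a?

n1 = a XOR b
n2 = b NAND n1 = b NAND (a XOR b)
n3 = n2 XOR a = (b NAND (a XOR b)) XOR a
At a=0, b=1: circuit gives 0, formula gives 1.

No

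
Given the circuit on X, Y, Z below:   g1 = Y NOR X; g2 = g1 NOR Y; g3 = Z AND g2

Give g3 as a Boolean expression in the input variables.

g1 = Y NOR X
g2 = g1 NOR Y = (Y NOR X) NOR Y
g3 = Z AND g2 = Z AND ((Y NOR X) NOR Y)

Z AND ((Y NOR X) NOR Y)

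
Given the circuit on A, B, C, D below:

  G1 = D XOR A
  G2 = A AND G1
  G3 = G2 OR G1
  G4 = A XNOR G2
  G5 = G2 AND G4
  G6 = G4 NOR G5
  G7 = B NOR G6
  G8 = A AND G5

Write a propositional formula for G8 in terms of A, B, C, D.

A AND ((A AND (D XOR A)) AND (A XNOR (A AND (D XOR A))))

G1 = D XOR A
G2 = A AND G1 = A AND (D XOR A)
G4 = A XNOR G2 = A XNOR (A AND (D XOR A))
G5 = G2 AND G4 = (A AND (D XOR A)) AND (A XNOR (A AND (D XOR A)))
G8 = A AND G5 = A AND ((A AND (D XOR A)) AND (A XNOR (A AND (D XOR A))))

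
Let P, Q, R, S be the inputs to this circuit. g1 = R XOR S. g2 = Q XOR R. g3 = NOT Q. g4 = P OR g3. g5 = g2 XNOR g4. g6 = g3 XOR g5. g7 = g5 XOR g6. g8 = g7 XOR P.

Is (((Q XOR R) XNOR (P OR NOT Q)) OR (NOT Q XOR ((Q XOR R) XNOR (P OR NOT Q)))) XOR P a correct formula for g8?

No

g2 = Q XOR R
g3 = NOT Q
g4 = P OR g3 = P OR NOT Q
g5 = g2 XNOR g4 = (Q XOR R) XNOR (P OR NOT Q)
g6 = g3 XOR g5 = NOT Q XOR ((Q XOR R) XNOR (P OR NOT Q))
g7 = g5 XOR g6 = ((Q XOR R) XNOR (P OR NOT Q)) XOR (NOT Q XOR ((Q XOR R) XNOR (P OR NOT Q)))
g8 = g7 XOR P = (((Q XOR R) XNOR (P OR NOT Q)) XOR (NOT Q XOR ((Q XOR R) XNOR (P OR NOT Q)))) XOR P
At P=0, Q=1, R=1, S=0: circuit gives 0, formula gives 1.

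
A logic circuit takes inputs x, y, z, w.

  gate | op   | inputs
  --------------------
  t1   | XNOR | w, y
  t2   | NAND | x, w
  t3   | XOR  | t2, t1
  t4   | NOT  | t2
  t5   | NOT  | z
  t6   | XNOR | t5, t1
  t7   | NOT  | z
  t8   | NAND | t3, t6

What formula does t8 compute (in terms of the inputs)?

((x NAND w) XOR (w XNOR y)) NAND (NOT z XNOR (w XNOR y))

t1 = w XNOR y
t2 = x NAND w
t3 = t2 XOR t1 = (x NAND w) XOR (w XNOR y)
t5 = NOT z
t6 = t5 XNOR t1 = NOT z XNOR (w XNOR y)
t8 = t3 NAND t6 = ((x NAND w) XOR (w XNOR y)) NAND (NOT z XNOR (w XNOR y))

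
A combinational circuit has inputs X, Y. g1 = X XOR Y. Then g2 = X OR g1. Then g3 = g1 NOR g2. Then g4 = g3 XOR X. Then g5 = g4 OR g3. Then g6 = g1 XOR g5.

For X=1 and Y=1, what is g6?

1

g1 = 1 XOR 1 = 0
g2 = 1 OR 0 = 1
g3 = 0 NOR 1 = 0
g4 = 0 XOR 1 = 1
g5 = 1 OR 0 = 1
g6 = 0 XOR 1 = 1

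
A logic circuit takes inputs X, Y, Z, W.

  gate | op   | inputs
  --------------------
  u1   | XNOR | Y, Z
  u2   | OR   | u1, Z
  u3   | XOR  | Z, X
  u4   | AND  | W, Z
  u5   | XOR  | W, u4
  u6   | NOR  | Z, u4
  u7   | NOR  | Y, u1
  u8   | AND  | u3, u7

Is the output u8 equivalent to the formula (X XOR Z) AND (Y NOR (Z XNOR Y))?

Yes

u1 = Y XNOR Z
u3 = Z XOR X
u7 = Y NOR u1 = Y NOR (Y XNOR Z)
u8 = u3 AND u7 = (Z XOR X) AND (Y NOR (Y XNOR Z))
At X=0, Y=0, Z=0, W=0: circuit gives 0, formula gives 0.
At X=0, Y=0, Z=1, W=0: circuit gives 1, formula gives 1.
Agrees on all 16 inputs.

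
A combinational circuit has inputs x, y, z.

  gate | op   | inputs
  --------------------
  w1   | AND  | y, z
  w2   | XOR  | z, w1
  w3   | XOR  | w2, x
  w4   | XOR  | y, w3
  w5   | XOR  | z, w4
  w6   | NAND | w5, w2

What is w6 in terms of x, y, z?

(z XOR (y XOR ((z XOR (y AND z)) XOR x))) NAND (z XOR (y AND z))

w1 = y AND z
w2 = z XOR w1 = z XOR (y AND z)
w3 = w2 XOR x = (z XOR (y AND z)) XOR x
w4 = y XOR w3 = y XOR ((z XOR (y AND z)) XOR x)
w5 = z XOR w4 = z XOR (y XOR ((z XOR (y AND z)) XOR x))
w6 = w5 NAND w2 = (z XOR (y XOR ((z XOR (y AND z)) XOR x))) NAND (z XOR (y AND z))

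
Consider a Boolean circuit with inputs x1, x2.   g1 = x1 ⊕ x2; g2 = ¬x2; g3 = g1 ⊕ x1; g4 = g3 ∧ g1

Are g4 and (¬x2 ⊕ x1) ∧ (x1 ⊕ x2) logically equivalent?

No

g1 = x1 ⊕ x2
g3 = g1 ⊕ x1 = (x1 ⊕ x2) ⊕ x1
g4 = g3 ∧ g1 = ((x1 ⊕ x2) ⊕ x1) ∧ (x1 ⊕ x2)
At x1=0, x2=1: circuit gives 1, formula gives 0.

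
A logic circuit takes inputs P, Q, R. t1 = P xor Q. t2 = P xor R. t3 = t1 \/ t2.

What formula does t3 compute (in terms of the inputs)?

t1 = P xor Q
t2 = P xor R
t3 = t1 \/ t2 = (P xor Q) \/ (P xor R)

(P xor Q) \/ (P xor R)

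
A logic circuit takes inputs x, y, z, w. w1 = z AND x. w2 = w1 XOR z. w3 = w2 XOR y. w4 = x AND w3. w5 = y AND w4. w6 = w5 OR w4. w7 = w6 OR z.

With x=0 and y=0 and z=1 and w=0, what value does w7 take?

w1 = 1 AND 0 = 0
w2 = 0 XOR 1 = 1
w3 = 1 XOR 0 = 1
w4 = 0 AND 1 = 0
w5 = 0 AND 0 = 0
w6 = 0 OR 0 = 0
w7 = 0 OR 1 = 1

1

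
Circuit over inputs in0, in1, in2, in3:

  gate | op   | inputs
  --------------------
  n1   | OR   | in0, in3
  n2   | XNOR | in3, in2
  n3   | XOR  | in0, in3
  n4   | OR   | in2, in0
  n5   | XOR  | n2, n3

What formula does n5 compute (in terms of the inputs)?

(in3 XNOR in2) XOR (in0 XOR in3)

n2 = in3 XNOR in2
n3 = in0 XOR in3
n5 = n2 XOR n3 = (in3 XNOR in2) XOR (in0 XOR in3)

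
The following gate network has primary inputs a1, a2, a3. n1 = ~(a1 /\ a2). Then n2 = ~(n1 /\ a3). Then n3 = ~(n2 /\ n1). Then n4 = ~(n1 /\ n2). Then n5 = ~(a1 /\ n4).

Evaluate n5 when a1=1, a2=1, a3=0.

n1 = ~(1 /\ 1) = 0
n2 = ~(0 /\ 0) = 1
n4 = ~(0 /\ 1) = 1
n5 = ~(1 /\ 1) = 0

0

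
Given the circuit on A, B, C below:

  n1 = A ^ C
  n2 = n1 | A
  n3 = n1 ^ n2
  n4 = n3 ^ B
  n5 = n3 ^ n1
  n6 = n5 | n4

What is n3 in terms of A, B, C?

n1 = A ^ C
n2 = n1 | A = (A ^ C) | A
n3 = n1 ^ n2 = (A ^ C) ^ ((A ^ C) | A)

(A ^ C) ^ ((A ^ C) | A)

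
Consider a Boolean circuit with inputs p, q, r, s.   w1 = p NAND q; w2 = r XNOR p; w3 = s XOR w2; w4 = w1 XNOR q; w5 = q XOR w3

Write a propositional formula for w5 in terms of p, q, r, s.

w2 = r XNOR p
w3 = s XOR w2 = s XOR (r XNOR p)
w5 = q XOR w3 = q XOR (s XOR (r XNOR p))

q XOR (s XOR (r XNOR p))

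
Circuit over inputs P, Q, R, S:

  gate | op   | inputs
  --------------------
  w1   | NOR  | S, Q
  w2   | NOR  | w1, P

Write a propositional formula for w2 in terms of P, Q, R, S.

w1 = S NOR Q
w2 = w1 NOR P = (S NOR Q) NOR P

(S NOR Q) NOR P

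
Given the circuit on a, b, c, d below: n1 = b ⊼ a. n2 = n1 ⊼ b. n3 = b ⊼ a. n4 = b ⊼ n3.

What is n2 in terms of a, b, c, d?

(b ⊼ a) ⊼ b

n1 = b ⊼ a
n2 = n1 ⊼ b = (b ⊼ a) ⊼ b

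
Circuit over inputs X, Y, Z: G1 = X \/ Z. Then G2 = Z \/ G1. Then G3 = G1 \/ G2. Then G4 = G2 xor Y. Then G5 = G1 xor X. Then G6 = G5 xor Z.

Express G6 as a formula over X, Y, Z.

((X \/ Z) xor X) xor Z

G1 = X \/ Z
G5 = G1 xor X = (X \/ Z) xor X
G6 = G5 xor Z = ((X \/ Z) xor X) xor Z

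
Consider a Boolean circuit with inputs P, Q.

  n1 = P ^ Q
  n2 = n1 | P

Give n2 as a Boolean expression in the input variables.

(P ^ Q) | P

n1 = P ^ Q
n2 = n1 | P = (P ^ Q) | P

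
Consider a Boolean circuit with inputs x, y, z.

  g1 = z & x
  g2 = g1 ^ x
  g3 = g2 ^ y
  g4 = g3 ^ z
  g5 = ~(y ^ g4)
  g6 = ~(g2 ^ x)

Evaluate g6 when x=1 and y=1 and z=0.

g1 = 0 & 1 = 0
g2 = 0 ^ 1 = 1
g6 = ~(1 ^ 1) = 1

1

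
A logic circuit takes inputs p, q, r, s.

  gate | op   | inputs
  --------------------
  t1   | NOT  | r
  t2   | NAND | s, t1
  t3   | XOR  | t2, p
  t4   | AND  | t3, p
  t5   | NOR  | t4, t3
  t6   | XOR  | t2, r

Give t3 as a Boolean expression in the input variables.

(s NAND NOT r) XOR p

t1 = NOT r
t2 = s NAND t1 = s NAND NOT r
t3 = t2 XOR p = (s NAND NOT r) XOR p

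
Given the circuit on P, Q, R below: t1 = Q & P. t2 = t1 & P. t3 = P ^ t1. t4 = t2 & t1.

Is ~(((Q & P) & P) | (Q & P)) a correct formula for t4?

t1 = Q & P
t2 = t1 & P = (Q & P) & P
t4 = t2 & t1 = ((Q & P) & P) & (Q & P)
At P=0, Q=0, R=0: circuit gives 0, formula gives 1.

No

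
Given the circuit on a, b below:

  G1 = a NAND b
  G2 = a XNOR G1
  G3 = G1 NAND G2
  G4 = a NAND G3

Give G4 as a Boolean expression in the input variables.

G1 = a NAND b
G2 = a XNOR G1 = a XNOR (a NAND b)
G3 = G1 NAND G2 = (a NAND b) NAND (a XNOR (a NAND b))
G4 = a NAND G3 = a NAND ((a NAND b) NAND (a XNOR (a NAND b)))

a NAND ((a NAND b) NAND (a XNOR (a NAND b)))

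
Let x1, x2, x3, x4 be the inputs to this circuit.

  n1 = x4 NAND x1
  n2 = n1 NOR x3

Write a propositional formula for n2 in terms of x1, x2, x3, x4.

n1 = x4 NAND x1
n2 = n1 NOR x3 = (x4 NAND x1) NOR x3

(x4 NAND x1) NOR x3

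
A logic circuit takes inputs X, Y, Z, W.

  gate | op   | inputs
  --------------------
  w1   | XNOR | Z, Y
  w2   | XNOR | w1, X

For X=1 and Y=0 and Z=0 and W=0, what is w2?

w1 = 0 XNOR 0 = 1
w2 = 1 XNOR 1 = 1

1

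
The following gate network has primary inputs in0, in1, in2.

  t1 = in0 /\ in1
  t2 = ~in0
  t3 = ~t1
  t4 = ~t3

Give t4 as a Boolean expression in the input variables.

~~(in0 /\ in1)

t1 = in0 /\ in1
t3 = ~t1 = ~(in0 /\ in1)
t4 = ~t3 = ~~(in0 /\ in1)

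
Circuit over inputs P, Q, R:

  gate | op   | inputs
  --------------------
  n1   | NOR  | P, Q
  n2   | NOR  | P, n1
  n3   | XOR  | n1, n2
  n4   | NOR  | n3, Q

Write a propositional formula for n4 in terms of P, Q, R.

((P NOR Q) XOR (P NOR (P NOR Q))) NOR Q

n1 = P NOR Q
n2 = P NOR n1 = P NOR (P NOR Q)
n3 = n1 XOR n2 = (P NOR Q) XOR (P NOR (P NOR Q))
n4 = n3 NOR Q = ((P NOR Q) XOR (P NOR (P NOR Q))) NOR Q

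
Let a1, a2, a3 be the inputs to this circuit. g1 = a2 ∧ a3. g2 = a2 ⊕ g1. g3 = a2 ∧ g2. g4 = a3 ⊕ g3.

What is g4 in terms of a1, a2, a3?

a3 ⊕ (a2 ∧ (a2 ⊕ (a2 ∧ a3)))

g1 = a2 ∧ a3
g2 = a2 ⊕ g1 = a2 ⊕ (a2 ∧ a3)
g3 = a2 ∧ g2 = a2 ∧ (a2 ⊕ (a2 ∧ a3))
g4 = a3 ⊕ g3 = a3 ⊕ (a2 ∧ (a2 ⊕ (a2 ∧ a3)))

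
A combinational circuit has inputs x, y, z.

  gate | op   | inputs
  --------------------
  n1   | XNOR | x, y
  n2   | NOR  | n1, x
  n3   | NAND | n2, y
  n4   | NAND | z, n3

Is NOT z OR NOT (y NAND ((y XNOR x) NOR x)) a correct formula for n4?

Yes

n1 = x XNOR y
n2 = n1 NOR x = (x XNOR y) NOR x
n3 = n2 NAND y = ((x XNOR y) NOR x) NAND y
n4 = z NAND n3 = z NAND (((x XNOR y) NOR x) NAND y)
At x=0, y=0, z=1: circuit gives 0, formula gives 0.
At x=0, y=0, z=0: circuit gives 1, formula gives 1.
Agrees on all 8 inputs.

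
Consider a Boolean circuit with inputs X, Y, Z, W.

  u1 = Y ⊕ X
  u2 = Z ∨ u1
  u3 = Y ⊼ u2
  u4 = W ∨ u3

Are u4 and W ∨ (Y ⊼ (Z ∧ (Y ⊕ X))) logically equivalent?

u1 = Y ⊕ X
u2 = Z ∨ u1 = Z ∨ (Y ⊕ X)
u3 = Y ⊼ u2 = Y ⊼ (Z ∨ (Y ⊕ X))
u4 = W ∨ u3 = W ∨ (Y ⊼ (Z ∨ (Y ⊕ X)))
At X=0, Y=1, Z=0, W=0: circuit gives 0, formula gives 1.

No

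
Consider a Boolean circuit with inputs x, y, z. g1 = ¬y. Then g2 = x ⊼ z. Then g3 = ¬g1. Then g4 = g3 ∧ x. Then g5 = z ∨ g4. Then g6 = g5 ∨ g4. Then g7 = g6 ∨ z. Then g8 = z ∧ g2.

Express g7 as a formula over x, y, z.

((z ∨ (¬¬y ∧ x)) ∨ (¬¬y ∧ x)) ∨ z

g1 = ¬y
g3 = ¬g1 = ¬¬y
g4 = g3 ∧ x = ¬¬y ∧ x
g5 = z ∨ g4 = z ∨ (¬¬y ∧ x)
g6 = g5 ∨ g4 = (z ∨ (¬¬y ∧ x)) ∨ (¬¬y ∧ x)
g7 = g6 ∨ z = ((z ∨ (¬¬y ∧ x)) ∨ (¬¬y ∧ x)) ∨ z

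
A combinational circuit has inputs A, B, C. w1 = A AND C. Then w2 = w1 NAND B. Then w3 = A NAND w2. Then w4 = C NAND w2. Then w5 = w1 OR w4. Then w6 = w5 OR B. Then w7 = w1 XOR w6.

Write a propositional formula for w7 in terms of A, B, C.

w1 = A AND C
w2 = w1 NAND B = (A AND C) NAND B
w4 = C NAND w2 = C NAND ((A AND C) NAND B)
w5 = w1 OR w4 = (A AND C) OR (C NAND ((A AND C) NAND B))
w6 = w5 OR B = ((A AND C) OR (C NAND ((A AND C) NAND B))) OR B
w7 = w1 XOR w6 = (A AND C) XOR (((A AND C) OR (C NAND ((A AND C) NAND B))) OR B)

(A AND C) XOR (((A AND C) OR (C NAND ((A AND C) NAND B))) OR B)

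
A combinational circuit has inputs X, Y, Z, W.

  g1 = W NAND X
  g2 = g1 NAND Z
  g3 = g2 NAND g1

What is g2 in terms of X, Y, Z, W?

(W NAND X) NAND Z

g1 = W NAND X
g2 = g1 NAND Z = (W NAND X) NAND Z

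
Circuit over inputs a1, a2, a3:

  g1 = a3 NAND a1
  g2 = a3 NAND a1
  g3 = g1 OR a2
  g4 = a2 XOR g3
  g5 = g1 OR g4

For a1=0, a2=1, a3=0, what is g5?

g1 = 0 NAND 0 = 1
g3 = 1 OR 1 = 1
g4 = 1 XOR 1 = 0
g5 = 1 OR 0 = 1

1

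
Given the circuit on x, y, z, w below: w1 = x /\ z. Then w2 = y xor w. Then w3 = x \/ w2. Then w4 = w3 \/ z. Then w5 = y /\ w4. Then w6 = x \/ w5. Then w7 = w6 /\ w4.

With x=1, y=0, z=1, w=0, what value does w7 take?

1

w2 = 0 xor 0 = 0
w3 = 1 \/ 0 = 1
w4 = 1 \/ 1 = 1
w5 = 0 /\ 1 = 0
w6 = 1 \/ 0 = 1
w7 = 1 /\ 1 = 1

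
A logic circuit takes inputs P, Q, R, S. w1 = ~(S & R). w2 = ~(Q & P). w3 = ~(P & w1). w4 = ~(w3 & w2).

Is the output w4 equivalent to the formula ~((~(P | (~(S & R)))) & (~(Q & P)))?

w1 = ~(S & R)
w2 = ~(Q & P)
w3 = ~(P & w1) = ~(P & (~(S & R)))
w4 = ~(w3 & w2) = ~((~(P & (~(S & R)))) & (~(Q & P)))
At P=0, Q=0, R=0, S=0: circuit gives 0, formula gives 1.

No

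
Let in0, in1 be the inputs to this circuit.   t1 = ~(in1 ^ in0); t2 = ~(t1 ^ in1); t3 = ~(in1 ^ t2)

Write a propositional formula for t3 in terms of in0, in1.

t1 = ~(in1 ^ in0)
t2 = ~(t1 ^ in1) = ~((~(in1 ^ in0)) ^ in1)
t3 = ~(in1 ^ t2) = ~(in1 ^ (~((~(in1 ^ in0)) ^ in1)))

~(in1 ^ (~((~(in1 ^ in0)) ^ in1)))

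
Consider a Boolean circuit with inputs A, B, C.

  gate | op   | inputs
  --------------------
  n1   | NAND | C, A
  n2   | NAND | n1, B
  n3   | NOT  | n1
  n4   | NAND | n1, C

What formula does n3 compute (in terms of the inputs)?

NOT (C NAND A)

n1 = C NAND A
n3 = NOT n1 = NOT (C NAND A)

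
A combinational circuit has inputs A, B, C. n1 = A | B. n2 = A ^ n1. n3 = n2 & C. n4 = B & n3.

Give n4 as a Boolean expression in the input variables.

B & ((A ^ (A | B)) & C)

n1 = A | B
n2 = A ^ n1 = A ^ (A | B)
n3 = n2 & C = (A ^ (A | B)) & C
n4 = B & n3 = B & ((A ^ (A | B)) & C)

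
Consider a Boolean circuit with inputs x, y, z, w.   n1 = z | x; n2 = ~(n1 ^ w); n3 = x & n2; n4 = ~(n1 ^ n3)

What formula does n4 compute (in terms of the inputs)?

~((z | x) ^ (x & (~((z | x) ^ w))))

n1 = z | x
n2 = ~(n1 ^ w) = ~((z | x) ^ w)
n3 = x & n2 = x & (~((z | x) ^ w))
n4 = ~(n1 ^ n3) = ~((z | x) ^ (x & (~((z | x) ^ w))))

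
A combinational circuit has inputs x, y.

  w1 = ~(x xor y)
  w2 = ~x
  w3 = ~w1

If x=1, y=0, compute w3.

1

w1 = ~(1 xor 0) = 0
w3 = ~0 = 1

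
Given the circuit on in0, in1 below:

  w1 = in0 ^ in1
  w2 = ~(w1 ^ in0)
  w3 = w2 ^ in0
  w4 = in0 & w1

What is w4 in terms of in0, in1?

w1 = in0 ^ in1
w4 = in0 & w1 = in0 & (in0 ^ in1)

in0 & (in0 ^ in1)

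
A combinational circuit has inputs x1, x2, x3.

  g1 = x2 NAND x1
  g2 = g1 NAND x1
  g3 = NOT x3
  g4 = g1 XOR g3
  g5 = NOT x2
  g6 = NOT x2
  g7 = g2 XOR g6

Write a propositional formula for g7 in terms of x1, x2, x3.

((x2 NAND x1) NAND x1) XOR NOT x2

g1 = x2 NAND x1
g2 = g1 NAND x1 = (x2 NAND x1) NAND x1
g6 = NOT x2
g7 = g2 XOR g6 = ((x2 NAND x1) NAND x1) XOR NOT x2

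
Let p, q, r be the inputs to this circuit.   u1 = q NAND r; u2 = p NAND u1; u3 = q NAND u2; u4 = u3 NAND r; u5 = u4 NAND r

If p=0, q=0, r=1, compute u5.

u1 = 0 NAND 1 = 1
u2 = 0 NAND 1 = 1
u3 = 0 NAND 1 = 1
u4 = 1 NAND 1 = 0
u5 = 0 NAND 1 = 1

1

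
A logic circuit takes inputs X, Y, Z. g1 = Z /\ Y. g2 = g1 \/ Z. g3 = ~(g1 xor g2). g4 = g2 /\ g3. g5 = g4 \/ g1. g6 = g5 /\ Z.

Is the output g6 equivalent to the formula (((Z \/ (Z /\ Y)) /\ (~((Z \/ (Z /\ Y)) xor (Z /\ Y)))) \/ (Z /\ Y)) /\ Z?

Yes

g1 = Z /\ Y
g2 = g1 \/ Z = (Z /\ Y) \/ Z
g3 = ~(g1 xor g2) = ~((Z /\ Y) xor ((Z /\ Y) \/ Z))
g4 = g2 /\ g3 = ((Z /\ Y) \/ Z) /\ (~((Z /\ Y) xor ((Z /\ Y) \/ Z)))
g5 = g4 \/ g1 = (((Z /\ Y) \/ Z) /\ (~((Z /\ Y) xor ((Z /\ Y) \/ Z)))) \/ (Z /\ Y)
g6 = g5 /\ Z = ((((Z /\ Y) \/ Z) /\ (~((Z /\ Y) xor ((Z /\ Y) \/ Z)))) \/ (Z /\ Y)) /\ Z
At X=0, Y=0, Z=0: circuit gives 0, formula gives 0.
At X=0, Y=1, Z=1: circuit gives 1, formula gives 1.
Agrees on all 8 inputs.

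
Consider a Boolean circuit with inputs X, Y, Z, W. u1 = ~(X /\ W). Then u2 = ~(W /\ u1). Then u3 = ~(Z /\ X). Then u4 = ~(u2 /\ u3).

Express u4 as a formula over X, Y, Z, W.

~((~(W /\ (~(X /\ W)))) /\ (~(Z /\ X)))

u1 = ~(X /\ W)
u2 = ~(W /\ u1) = ~(W /\ (~(X /\ W)))
u3 = ~(Z /\ X)
u4 = ~(u2 /\ u3) = ~((~(W /\ (~(X /\ W)))) /\ (~(Z /\ X)))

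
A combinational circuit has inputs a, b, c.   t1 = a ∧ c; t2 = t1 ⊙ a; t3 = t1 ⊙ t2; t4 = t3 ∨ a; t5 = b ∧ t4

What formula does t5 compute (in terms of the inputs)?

t1 = a ∧ c
t2 = t1 ⊙ a = (a ∧ c) ⊙ a
t3 = t1 ⊙ t2 = (a ∧ c) ⊙ ((a ∧ c) ⊙ a)
t4 = t3 ∨ a = ((a ∧ c) ⊙ ((a ∧ c) ⊙ a)) ∨ a
t5 = b ∧ t4 = b ∧ (((a ∧ c) ⊙ ((a ∧ c) ⊙ a)) ∨ a)

b ∧ (((a ∧ c) ⊙ ((a ∧ c) ⊙ a)) ∨ a)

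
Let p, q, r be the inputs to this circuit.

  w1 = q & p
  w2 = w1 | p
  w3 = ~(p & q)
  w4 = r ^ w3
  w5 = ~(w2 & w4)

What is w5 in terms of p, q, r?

~(((q & p) | p) & (r ^ (~(p & q))))

w1 = q & p
w2 = w1 | p = (q & p) | p
w3 = ~(p & q)
w4 = r ^ w3 = r ^ (~(p & q))
w5 = ~(w2 & w4) = ~(((q & p) | p) & (r ^ (~(p & q))))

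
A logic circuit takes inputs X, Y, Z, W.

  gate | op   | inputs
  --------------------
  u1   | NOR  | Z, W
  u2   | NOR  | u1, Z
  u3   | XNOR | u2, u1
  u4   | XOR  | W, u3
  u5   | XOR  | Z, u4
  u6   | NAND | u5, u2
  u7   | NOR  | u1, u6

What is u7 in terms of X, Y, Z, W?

(Z NOR W) NOR ((Z XOR (W XOR (((Z NOR W) NOR Z) XNOR (Z NOR W)))) NAND ((Z NOR W) NOR Z))

u1 = Z NOR W
u2 = u1 NOR Z = (Z NOR W) NOR Z
u3 = u2 XNOR u1 = ((Z NOR W) NOR Z) XNOR (Z NOR W)
u4 = W XOR u3 = W XOR (((Z NOR W) NOR Z) XNOR (Z NOR W))
u5 = Z XOR u4 = Z XOR (W XOR (((Z NOR W) NOR Z) XNOR (Z NOR W)))
u6 = u5 NAND u2 = (Z XOR (W XOR (((Z NOR W) NOR Z) XNOR (Z NOR W)))) NAND ((Z NOR W) NOR Z)
u7 = u1 NOR u6 = (Z NOR W) NOR ((Z XOR (W XOR (((Z NOR W) NOR Z) XNOR (Z NOR W)))) NAND ((Z NOR W) NOR Z))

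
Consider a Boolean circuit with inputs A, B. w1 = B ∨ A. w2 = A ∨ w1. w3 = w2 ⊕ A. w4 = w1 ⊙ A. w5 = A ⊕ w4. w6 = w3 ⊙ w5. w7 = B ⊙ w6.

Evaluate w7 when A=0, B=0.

1

w1 = 0 ∨ 0 = 0
w2 = 0 ∨ 0 = 0
w3 = 0 ⊕ 0 = 0
w4 = 0 ⊙ 0 = 1
w5 = 0 ⊕ 1 = 1
w6 = 0 ⊙ 1 = 0
w7 = 0 ⊙ 0 = 1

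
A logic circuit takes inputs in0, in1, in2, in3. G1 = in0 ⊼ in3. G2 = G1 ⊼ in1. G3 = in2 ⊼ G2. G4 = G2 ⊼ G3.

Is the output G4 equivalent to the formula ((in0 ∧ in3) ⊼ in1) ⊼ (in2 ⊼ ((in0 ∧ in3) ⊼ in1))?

G1 = in0 ⊼ in3
G2 = G1 ⊼ in1 = (in0 ⊼ in3) ⊼ in1
G3 = in2 ⊼ G2 = in2 ⊼ ((in0 ⊼ in3) ⊼ in1)
G4 = G2 ⊼ G3 = ((in0 ⊼ in3) ⊼ in1) ⊼ (in2 ⊼ ((in0 ⊼ in3) ⊼ in1))
At in0=0, in1=1, in2=0, in3=0: circuit gives 1, formula gives 0.

No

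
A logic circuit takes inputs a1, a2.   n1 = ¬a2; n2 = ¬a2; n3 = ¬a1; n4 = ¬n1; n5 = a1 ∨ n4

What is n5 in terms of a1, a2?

a1 ∨ ¬¬a2

n1 = ¬a2
n4 = ¬n1 = ¬¬a2
n5 = a1 ∨ n4 = a1 ∨ ¬¬a2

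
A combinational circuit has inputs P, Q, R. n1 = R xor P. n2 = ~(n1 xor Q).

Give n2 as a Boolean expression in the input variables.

n1 = R xor P
n2 = ~(n1 xor Q) = ~((R xor P) xor Q)

~((R xor P) xor Q)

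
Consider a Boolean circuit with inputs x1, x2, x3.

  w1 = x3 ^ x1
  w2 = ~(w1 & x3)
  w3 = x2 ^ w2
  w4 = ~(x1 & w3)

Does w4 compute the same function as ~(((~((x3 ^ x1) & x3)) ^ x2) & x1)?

Yes

w1 = x3 ^ x1
w2 = ~(w1 & x3) = ~((x3 ^ x1) & x3)
w3 = x2 ^ w2 = x2 ^ (~((x3 ^ x1) & x3))
w4 = ~(x1 & w3) = ~(x1 & (x2 ^ (~((x3 ^ x1) & x3))))
At x1=1, x2=0, x3=0: circuit gives 0, formula gives 0.
At x1=0, x2=0, x3=0: circuit gives 1, formula gives 1.
Agrees on all 8 inputs.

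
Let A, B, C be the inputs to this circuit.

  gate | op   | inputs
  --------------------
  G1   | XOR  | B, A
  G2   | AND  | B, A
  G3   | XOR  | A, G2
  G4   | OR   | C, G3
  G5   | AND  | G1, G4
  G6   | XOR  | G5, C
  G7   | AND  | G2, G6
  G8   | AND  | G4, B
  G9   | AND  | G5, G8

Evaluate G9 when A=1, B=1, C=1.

0

G1 = 1 XOR 1 = 0
G2 = 1 AND 1 = 1
G3 = 1 XOR 1 = 0
G4 = 1 OR 0 = 1
G5 = 0 AND 1 = 0
G8 = 1 AND 1 = 1
G9 = 0 AND 1 = 0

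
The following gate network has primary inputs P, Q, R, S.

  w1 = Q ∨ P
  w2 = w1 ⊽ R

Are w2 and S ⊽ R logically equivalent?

No

w1 = Q ∨ P
w2 = w1 ⊽ R = (Q ∨ P) ⊽ R
At P=0, Q=0, R=0, S=1: circuit gives 1, formula gives 0.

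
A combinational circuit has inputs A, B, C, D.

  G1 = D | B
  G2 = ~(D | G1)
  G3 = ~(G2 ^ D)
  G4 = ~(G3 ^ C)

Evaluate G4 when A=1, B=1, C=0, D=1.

G1 = 1 | 1 = 1
G2 = ~(1 | 1) = 0
G3 = ~(0 ^ 1) = 0
G4 = ~(0 ^ 0) = 1

1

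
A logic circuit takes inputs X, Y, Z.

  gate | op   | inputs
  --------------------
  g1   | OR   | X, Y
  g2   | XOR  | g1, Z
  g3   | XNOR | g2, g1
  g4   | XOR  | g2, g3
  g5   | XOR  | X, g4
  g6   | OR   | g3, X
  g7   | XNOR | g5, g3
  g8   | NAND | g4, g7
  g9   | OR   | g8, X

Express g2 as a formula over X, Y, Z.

(X OR Y) XOR Z

g1 = X OR Y
g2 = g1 XOR Z = (X OR Y) XOR Z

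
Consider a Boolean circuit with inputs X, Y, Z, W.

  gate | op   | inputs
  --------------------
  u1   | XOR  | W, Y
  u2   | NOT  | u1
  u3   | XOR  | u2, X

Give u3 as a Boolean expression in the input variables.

NOT (W XOR Y) XOR X

u1 = W XOR Y
u2 = NOT u1 = NOT (W XOR Y)
u3 = u2 XOR X = NOT (W XOR Y) XOR X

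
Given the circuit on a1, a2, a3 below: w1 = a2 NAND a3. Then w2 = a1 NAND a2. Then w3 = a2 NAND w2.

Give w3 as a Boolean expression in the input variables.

w2 = a1 NAND a2
w3 = a2 NAND w2 = a2 NAND (a1 NAND a2)

a2 NAND (a1 NAND a2)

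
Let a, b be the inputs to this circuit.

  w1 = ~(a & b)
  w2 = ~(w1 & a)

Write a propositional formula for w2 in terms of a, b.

w1 = ~(a & b)
w2 = ~(w1 & a) = ~((~(a & b)) & a)

~((~(a & b)) & a)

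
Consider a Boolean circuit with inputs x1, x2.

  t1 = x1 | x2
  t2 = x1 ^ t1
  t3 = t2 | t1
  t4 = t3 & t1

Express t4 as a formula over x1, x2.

((x1 ^ (x1 | x2)) | (x1 | x2)) & (x1 | x2)

t1 = x1 | x2
t2 = x1 ^ t1 = x1 ^ (x1 | x2)
t3 = t2 | t1 = (x1 ^ (x1 | x2)) | (x1 | x2)
t4 = t3 & t1 = ((x1 ^ (x1 | x2)) | (x1 | x2)) & (x1 | x2)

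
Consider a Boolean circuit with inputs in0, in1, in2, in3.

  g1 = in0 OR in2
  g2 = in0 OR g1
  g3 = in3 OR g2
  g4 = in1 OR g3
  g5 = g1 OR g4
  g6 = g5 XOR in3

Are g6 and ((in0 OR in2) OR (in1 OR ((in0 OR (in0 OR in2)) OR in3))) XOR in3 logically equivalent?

g1 = in0 OR in2
g2 = in0 OR g1 = in0 OR (in0 OR in2)
g3 = in3 OR g2 = in3 OR (in0 OR (in0 OR in2))
g4 = in1 OR g3 = in1 OR (in3 OR (in0 OR (in0 OR in2)))
g5 = g1 OR g4 = (in0 OR in2) OR (in1 OR (in3 OR (in0 OR (in0 OR in2))))
g6 = g5 XOR in3 = ((in0 OR in2) OR (in1 OR (in3 OR (in0 OR (in0 OR in2))))) XOR in3
At in0=0, in1=0, in2=0, in3=0: circuit gives 0, formula gives 0.
At in0=0, in1=0, in2=1, in3=0: circuit gives 1, formula gives 1.
Agrees on all 16 inputs.

Yes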